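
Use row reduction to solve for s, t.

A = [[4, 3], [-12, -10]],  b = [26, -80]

Forward elimination on [A|b]:
R2 <- R2 - (-3)*R1:  [  0  -1  -2 ]
Row echelon form:
[ 4   3  |  26 ]
[ 0  -1  |  -2 ]
Back-substitution:
t = (-2) / -1 = 2
s = (26 - (3)*(2)) / 4 = 5

(5, 2)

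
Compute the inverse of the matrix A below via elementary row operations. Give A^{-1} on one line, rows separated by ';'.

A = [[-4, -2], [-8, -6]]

inverse = [-3/4 1/4; 1 -1/2]

Gauss-Jordan on [A | I]:
R1 <- (1/-4)*R1:  [    1   1/2  |  -1/4     0 ]
R2 <- R2 - (-8)*R1:  [  0  -2  |  -2   1 ]
R2 <- (1/-2)*R2:  [    0     1  |     1  -1/2 ]
R1 <- R1 - (1/2)*R2:  [    1     0  |  -3/4   1/4 ]
Right block of [I | A^{-1}] is the inverse:
[ -3/4   1/4 ]
[    1  -1/2 ]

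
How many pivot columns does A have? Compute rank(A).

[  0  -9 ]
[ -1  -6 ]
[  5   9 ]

rank(A) = 2

Row reduction:
R1 <-> R2   (pivot in column 1 was zero)
[ -1  -6 ]
[  0  -9 ]
[  5   9 ]
R3 <- R3 - (-5)*R1:  [   0  -21 ]
R3 <- R3 - (7/3)*R2:  [ 0  0 ]
Row echelon form:
[ -1  -6 ]
[  0  -9 ]
[  0   0 ]
Nonzero rows / pivot columns: 2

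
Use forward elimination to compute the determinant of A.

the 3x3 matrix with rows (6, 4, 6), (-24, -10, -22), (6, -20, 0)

Forward elimination:
R2 <- R2 - (-4)*R1:  [ 0  6  2 ]
R3 <- R3 - (1)*R1:  [   0  -24   -6 ]
R3 <- R3 - (-4)*R2:  [ 0  0  2 ]
Upper-triangular form:
[ 6  4  6 ]
[ 0  6  2 ]
[ 0  0  2 ]
det(A) = (-1)^0 * (6) * (6) * (2) = 72  (0 row swaps -> sign +1)

det(A) = 72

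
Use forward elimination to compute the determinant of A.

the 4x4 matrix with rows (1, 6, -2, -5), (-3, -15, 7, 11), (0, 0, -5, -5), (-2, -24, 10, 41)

det(A) = -75

Forward elimination:
R2 <- R2 - (-3)*R1:  [  0   3   1  -4 ]
R4 <- R4 - (-2)*R1:  [   0  -12    6   31 ]
R4 <- R4 - (-4)*R2:  [  0   0  10  15 ]
R4 <- R4 - (-2)*R3:  [ 0  0  0  5 ]
Upper-triangular form:
[ 1  6  -2  -5 ]
[ 0  3   1  -4 ]
[ 0  0  -5  -5 ]
[ 0  0   0   5 ]
det(A) = (-1)^0 * (1) * (3) * (-5) * (5) = -75  (0 row swaps -> sign +1)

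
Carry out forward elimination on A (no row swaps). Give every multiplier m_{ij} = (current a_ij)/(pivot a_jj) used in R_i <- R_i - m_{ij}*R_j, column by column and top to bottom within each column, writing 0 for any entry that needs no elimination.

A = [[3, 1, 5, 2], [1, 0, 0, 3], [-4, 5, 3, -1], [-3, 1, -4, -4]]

Forward elimination:
R2 <- R2 - (1/3)*R1:  [    0  -1/3  -5/3   7/3 ]
R3 <- R3 - (-4/3)*R1:  [    0  19/3  29/3   5/3 ]
R4 <- R4 - (-1)*R1:  [  0   2   1  -2 ]
R3 <- R3 - (-19)*R2:  [   0    0  -22   46 ]
R4 <- R4 - (-6)*R2:  [  0   0  -9  12 ]
R4 <- R4 - (9/22)*R3:  [      0       0       0  -75/11 ]
Multipliers (in order of application): m_{21} = 1/3, m_{31} = -4/3, m_{41} = -1, m_{32} = -19, m_{42} = -6, m_{43} = 9/22

multipliers: 1/3, -4/3, -1, -19, -6, 9/22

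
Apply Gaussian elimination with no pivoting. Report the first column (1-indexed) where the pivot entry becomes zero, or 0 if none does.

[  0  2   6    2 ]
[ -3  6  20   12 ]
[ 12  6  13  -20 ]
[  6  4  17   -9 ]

first zero-pivot column = 1

Naive forward elimination:
Pivot entry (1,1) is zero but row 2 has -3 in column 1 -> naive elimination stops; a row interchange (e.g. R1 <-> R2) would be required here.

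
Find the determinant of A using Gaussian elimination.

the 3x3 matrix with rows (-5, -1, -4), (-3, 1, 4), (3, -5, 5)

det(A) = -200

Forward elimination:
R2 <- R2 - (3/5)*R1:  [    0   8/5  32/5 ]
R3 <- R3 - (-3/5)*R1:  [     0  -28/5   13/5 ]
R3 <- R3 - (-7/2)*R2:  [  0   0  25 ]
Upper-triangular form:
[ -5   -1    -4 ]
[  0  8/5  32/5 ]
[  0    0    25 ]
det(A) = (-1)^0 * (-5) * (8/5) * (25) = -200  (0 row swaps -> sign +1)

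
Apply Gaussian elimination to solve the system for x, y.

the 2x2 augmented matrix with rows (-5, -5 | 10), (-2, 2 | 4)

Forward elimination on [A|b]:
R2 <- R2 - (2/5)*R1:  [ 0  4  0 ]
Row echelon form:
[ -5  -5  |  10 ]
[  0   4  |   0 ]
Back-substitution:
y = (0) / 4 = 0
x = (10 - (-5)*(0)) / -5 = -2

(-2, 0)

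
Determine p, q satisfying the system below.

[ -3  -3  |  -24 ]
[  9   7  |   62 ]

Forward elimination on [A|b]:
R2 <- R2 - (-3)*R1:  [   0   -2  -10 ]
Row echelon form:
[ -3  -3  |  -24 ]
[  0  -2  |  -10 ]
Back-substitution:
q = (-10) / -2 = 5
p = (-24 - (-3)*(5)) / -3 = 3

(3, 5)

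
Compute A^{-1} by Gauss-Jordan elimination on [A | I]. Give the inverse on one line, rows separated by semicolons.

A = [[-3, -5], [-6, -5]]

Gauss-Jordan on [A | I]:
R1 <- (1/-3)*R1:  [    1   5/3  |  -1/3     0 ]
R2 <- R2 - (-6)*R1:  [  0   5  |  -2   1 ]
R2 <- (1/5)*R2:  [    0     1  |  -2/5   1/5 ]
R1 <- R1 - (5/3)*R2:  [    1     0  |   1/3  -1/3 ]
Right block of [I | A^{-1}] is the inverse:
[  1/3  -1/3 ]
[ -2/5   1/5 ]

inverse = [1/3 -1/3; -2/5 1/5]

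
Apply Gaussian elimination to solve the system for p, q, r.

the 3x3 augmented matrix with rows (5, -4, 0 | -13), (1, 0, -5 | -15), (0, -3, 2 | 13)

Forward elimination on [A|b]:
R2 <- R2 - (1/5)*R1:  [     0    4/5     -5  -62/5 ]
R3 <- R3 - (-15/4)*R2:  [     0      0  -67/4  -67/2 ]
Row echelon form:
[ 5   -4      0  |    -13 ]
[ 0  4/5     -5  |  -62/5 ]
[ 0    0  -67/4  |  -67/2 ]
Back-substitution:
r = (-67/2) / (-67/4) = 2
q = (-62/5 - (-5)*(2)) / (4/5) = -3
p = (-13 - (-4)*(-3)) / 5 = -5

(-5, -3, 2)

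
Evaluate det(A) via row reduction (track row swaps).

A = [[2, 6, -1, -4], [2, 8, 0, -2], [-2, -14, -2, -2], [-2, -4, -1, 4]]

Forward elimination:
R2 <- R2 - (1)*R1:  [ 0  2  1  2 ]
R3 <- R3 - (-1)*R1:  [  0  -8  -3  -6 ]
R4 <- R4 - (-1)*R1:  [  0   2  -2   0 ]
R3 <- R3 - (-4)*R2:  [ 0  0  1  2 ]
R4 <- R4 - (1)*R2:  [  0   0  -3  -2 ]
R4 <- R4 - (-3)*R3:  [ 0  0  0  4 ]
Upper-triangular form:
[ 2  6  -1  -4 ]
[ 0  2   1   2 ]
[ 0  0   1   2 ]
[ 0  0   0   4 ]
det(A) = (-1)^0 * (2) * (2) * (1) * (4) = 16  (0 row swaps -> sign +1)

det(A) = 16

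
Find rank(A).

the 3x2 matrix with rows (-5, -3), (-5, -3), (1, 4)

rank(A) = 2

Row reduction:
R2 <- R2 - (1)*R1:  [ 0  0 ]
R3 <- R3 - (-1/5)*R1:  [    0  17/5 ]
R2 <-> R3   (pivot in column 2 was zero)
[ -5    -3 ]
[  0  17/5 ]
[  0     0 ]
Row echelon form:
[ -5    -3 ]
[  0  17/5 ]
[  0     0 ]
Nonzero rows / pivot columns: 2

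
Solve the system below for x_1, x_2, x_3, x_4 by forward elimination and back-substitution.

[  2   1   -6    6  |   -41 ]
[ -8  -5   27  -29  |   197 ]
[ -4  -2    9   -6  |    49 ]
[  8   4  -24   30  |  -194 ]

Forward elimination on [A|b]:
R2 <- R2 - (-4)*R1:  [  0  -1   3  -5  33 ]
R3 <- R3 - (-2)*R1:  [   0    0   -3    6  -33 ]
R4 <- R4 - (4)*R1:  [   0    0    0    6  -30 ]
Row echelon form:
[ 2   1  -6   6  |  -41 ]
[ 0  -1   3  -5  |   33 ]
[ 0   0  -3   6  |  -33 ]
[ 0   0   0   6  |  -30 ]
Back-substitution:
x_4 = (-30) / 6 = -5
x_3 = (-33 - (6)*(-5)) / -3 = 1
x_2 = (33 - (3)*(1) - (-5)*(-5)) / -1 = -5
x_1 = (-41 - (1)*(-5) - (-6)*(1) - (6)*(-5)) / 2 = 0

(0, -5, 1, -5)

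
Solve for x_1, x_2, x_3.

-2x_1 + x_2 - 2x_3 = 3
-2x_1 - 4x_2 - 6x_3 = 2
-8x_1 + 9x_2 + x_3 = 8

Forward elimination on [A|b]:
R2 <- R2 - (1)*R1:  [  0  -5  -4  -1 ]
R3 <- R3 - (4)*R1:  [  0   5   9  -4 ]
R3 <- R3 - (-1)*R2:  [  0   0   5  -5 ]
Row echelon form:
[ -2   1  -2  |   3 ]
[  0  -5  -4  |  -1 ]
[  0   0   5  |  -5 ]
Back-substitution:
x_3 = (-5) / 5 = -1
x_2 = (-1 - (-4)*(-1)) / -5 = 1
x_1 = (3 - (1)*(1) - (-2)*(-1)) / -2 = 0

(0, 1, -1)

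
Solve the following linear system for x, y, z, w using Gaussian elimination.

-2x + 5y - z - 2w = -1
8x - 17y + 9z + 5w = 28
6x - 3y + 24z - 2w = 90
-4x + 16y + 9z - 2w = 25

(2, 0, 3, -3)

Forward elimination on [A|b]:
R2 <- R2 - (-4)*R1:  [  0   3   5  -3  24 ]
R3 <- R3 - (-3)*R1:  [  0  12  21  -8  87 ]
R4 <- R4 - (2)*R1:  [  0   6  11   2  27 ]
R3 <- R3 - (4)*R2:  [  0   0   1   4  -9 ]
R4 <- R4 - (2)*R2:  [   0    0    1    8  -21 ]
R4 <- R4 - (1)*R3:  [   0    0    0    4  -12 ]
Row echelon form:
[ -2  5  -1  -2  |   -1 ]
[  0  3   5  -3  |   24 ]
[  0  0   1   4  |   -9 ]
[  0  0   0   4  |  -12 ]
Back-substitution:
w = (-12) / 4 = -3
z = (-9 - (4)*(-3)) / 1 = 3
y = (24 - (5)*(3) - (-3)*(-3)) / 3 = 0
x = (-1 - (5)*(0) - (-1)*(3) - (-2)*(-3)) / -2 = 2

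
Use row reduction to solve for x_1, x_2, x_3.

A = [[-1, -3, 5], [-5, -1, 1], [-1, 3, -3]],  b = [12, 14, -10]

Forward elimination on [A|b]:
R2 <- R2 - (5)*R1:  [   0   14  -24  -46 ]
R3 <- R3 - (1)*R1:  [   0    6   -8  -22 ]
R3 <- R3 - (3/7)*R2:  [     0      0   16/7  -16/7 ]
Row echelon form:
[ -1  -3     5  |     12 ]
[  0  14   -24  |    -46 ]
[  0   0  16/7  |  -16/7 ]
Back-substitution:
x_3 = (-16/7) / (16/7) = -1
x_2 = (-46 - (-24)*(-1)) / 14 = -5
x_1 = (12 - (-3)*(-5) - (5)*(-1)) / -1 = -2

(-2, -5, -1)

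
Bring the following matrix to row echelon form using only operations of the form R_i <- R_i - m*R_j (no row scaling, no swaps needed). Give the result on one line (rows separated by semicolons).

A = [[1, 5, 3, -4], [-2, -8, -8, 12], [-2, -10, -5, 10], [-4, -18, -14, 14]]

REF = [1 5 3 -4; 0 2 -2 4; 0 0 1 2; 0 0 0 -6]

Forward elimination:
R2 <- R2 - (-2)*R1:  [  0   2  -2   4 ]
R3 <- R3 - (-2)*R1:  [ 0  0  1  2 ]
R4 <- R4 - (-4)*R1:  [  0   2  -2  -2 ]
R4 <- R4 - (1)*R2:  [  0   0   0  -6 ]
Row echelon form:
[ 1  5   3  -4 ]
[ 0  2  -2   4 ]
[ 0  0   1   2 ]
[ 0  0   0  -6 ]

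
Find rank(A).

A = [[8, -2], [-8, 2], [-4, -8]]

rank(A) = 2

Row reduction:
R2 <- R2 - (-1)*R1:  [ 0  0 ]
R3 <- R3 - (-1/2)*R1:  [  0  -9 ]
R2 <-> R3   (pivot in column 2 was zero)
[ 8  -2 ]
[ 0  -9 ]
[ 0   0 ]
Row echelon form:
[ 8  -2 ]
[ 0  -9 ]
[ 0   0 ]
Nonzero rows / pivot columns: 2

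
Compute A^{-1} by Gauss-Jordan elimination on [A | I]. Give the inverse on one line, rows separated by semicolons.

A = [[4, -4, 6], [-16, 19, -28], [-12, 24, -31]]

inverse = [83/36 5/9 -1/18; -40/9 -13/9 4/9; -13/3 -4/3 1/3]

Gauss-Jordan on [A | I]:
R1 <- (1/4)*R1:  [   1   -1  3/2  |  1/4    0    0 ]
R2 <- R2 - (-16)*R1:  [  0   3  -4  |   4   1   0 ]
R3 <- R3 - (-12)*R1:  [   0   12  -13  |    3    0    1 ]
R2 <- (1/3)*R2:  [    0     1  -4/3  |   4/3   1/3     0 ]
R1 <- R1 - (-1)*R2:  [     1      0    1/6  |  19/12    1/3      0 ]
R3 <- R3 - (12)*R2:  [   0    0    3  |  -13   -4    1 ]
R3 <- (1/3)*R3:  [     0      0      1  |  -13/3   -4/3    1/3 ]
R1 <- R1 - (1/6)*R3:  [     1      0      0  |  83/36    5/9  -1/18 ]
R2 <- R2 - (-4/3)*R3:  [     0      1      0  |  -40/9  -13/9    4/9 ]
Right block of [I | A^{-1}] is the inverse:
[ 83/36    5/9  -1/18 ]
[ -40/9  -13/9    4/9 ]
[ -13/3   -4/3    1/3 ]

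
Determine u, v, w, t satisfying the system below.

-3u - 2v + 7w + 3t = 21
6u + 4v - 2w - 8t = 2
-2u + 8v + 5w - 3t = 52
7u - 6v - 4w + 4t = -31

(1, 5, 4, 2)

Forward elimination on [A|b]:
R2 <- R2 - (-2)*R1:  [  0   0  12  -2  44 ]
R3 <- R3 - (2/3)*R1:  [    0  28/3   1/3    -5    38 ]
R4 <- R4 - (-7/3)*R1:  [     0  -32/3   37/3     11     18 ]
R2 <-> R3   (pivot in column 2 was zero)
[ -3     -2     7   3  21 ]
[  0   28/3   1/3  -5  38 ]
[  0      0    12  -2  44 ]
[  0  -32/3  37/3  11  18 ]
R4 <- R4 - (-8/7)*R2:  [     0      0   89/7   37/7  430/7 ]
R4 <- R4 - (89/84)*R3:  [      0       0       0  311/42  311/21 ]
Row echelon form:
[ -3    -2    7       3  |      21 ]
[  0  28/3  1/3      -5  |      38 ]
[  0     0   12      -2  |      44 ]
[  0     0    0  311/42  |  311/21 ]
Back-substitution:
t = (311/21) / (311/42) = 2
w = (44 - (-2)*(2)) / 12 = 4
v = (38 - (1/3)*(4) - (-5)*(2)) / (28/3) = 5
u = (21 - (-2)*(5) - (7)*(4) - (3)*(2)) / -3 = 1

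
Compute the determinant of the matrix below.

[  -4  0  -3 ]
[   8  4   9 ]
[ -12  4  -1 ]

Forward elimination:
R2 <- R2 - (-2)*R1:  [ 0  4  3 ]
R3 <- R3 - (3)*R1:  [ 0  4  8 ]
R3 <- R3 - (1)*R2:  [ 0  0  5 ]
Upper-triangular form:
[ -4  0  -3 ]
[  0  4   3 ]
[  0  0   5 ]
det(A) = (-1)^0 * (-4) * (4) * (5) = -80  (0 row swaps -> sign +1)

det(A) = -80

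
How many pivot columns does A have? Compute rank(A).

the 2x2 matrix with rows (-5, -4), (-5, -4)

Row reduction:
R2 <- R2 - (1)*R1:  [ 0  0 ]
Row echelon form:
[ -5  -4 ]
[  0   0 ]
Nonzero rows / pivot columns: 1

rank(A) = 1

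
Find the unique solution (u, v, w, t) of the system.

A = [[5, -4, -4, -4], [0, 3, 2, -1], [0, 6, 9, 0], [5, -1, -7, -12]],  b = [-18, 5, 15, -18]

Forward elimination on [A|b]:
R4 <- R4 - (1)*R1:  [  0   3  -3  -8   0 ]
R3 <- R3 - (2)*R2:  [ 0  0  5  2  5 ]
R4 <- R4 - (1)*R2:  [  0   0  -5  -7  -5 ]
R4 <- R4 - (-1)*R3:  [  0   0   0  -5   0 ]
Row echelon form:
[ 5  -4  -4  -4  |  -18 ]
[ 0   3   2  -1  |    5 ]
[ 0   0   5   2  |    5 ]
[ 0   0   0  -5  |    0 ]
Back-substitution:
t = (0) / -5 = 0
w = (5 - (2)*(0)) / 5 = 1
v = (5 - (2)*(1) - (-1)*(0)) / 3 = 1
u = (-18 - (-4)*(1) - (-4)*(1) - (-4)*(0)) / 5 = -2

(-2, 1, 1, 0)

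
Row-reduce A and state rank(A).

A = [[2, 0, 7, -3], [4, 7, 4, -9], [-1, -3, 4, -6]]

rank(A) = 3

Row reduction:
R2 <- R2 - (2)*R1:  [   0    7  -10   -3 ]
R3 <- R3 - (-1/2)*R1:  [     0     -3   15/2  -15/2 ]
R3 <- R3 - (-3/7)*R2:  [       0        0    45/14  -123/14 ]
Row echelon form:
[ 2  0      7       -3 ]
[ 0  7    -10       -3 ]
[ 0  0  45/14  -123/14 ]
Nonzero rows / pivot columns: 3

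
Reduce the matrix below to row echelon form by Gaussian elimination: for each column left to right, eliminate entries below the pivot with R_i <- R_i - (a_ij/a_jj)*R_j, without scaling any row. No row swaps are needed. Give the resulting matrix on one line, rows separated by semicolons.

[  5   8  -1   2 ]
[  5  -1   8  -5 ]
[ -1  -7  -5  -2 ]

REF = [5 8 -1 2; 0 -9 9 -7; 0 0 -53/5 13/5]

Forward elimination:
R2 <- R2 - (1)*R1:  [  0  -9   9  -7 ]
R3 <- R3 - (-1/5)*R1:  [     0  -27/5  -26/5   -8/5 ]
R3 <- R3 - (3/5)*R2:  [     0      0  -53/5   13/5 ]
Row echelon form:
[ 5   8     -1     2 ]
[ 0  -9      9    -7 ]
[ 0   0  -53/5  13/5 ]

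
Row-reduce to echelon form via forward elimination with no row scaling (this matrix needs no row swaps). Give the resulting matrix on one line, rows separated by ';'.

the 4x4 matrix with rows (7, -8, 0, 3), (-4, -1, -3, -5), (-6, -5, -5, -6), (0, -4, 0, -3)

REF = [7 -8 0 3; 0 -39/7 -3 -23/7; 0 0 18/13 139/39; 0 0 0 -167/27]

Forward elimination:
R2 <- R2 - (-4/7)*R1:  [     0  -39/7     -3  -23/7 ]
R3 <- R3 - (-6/7)*R1:  [     0  -83/7     -5  -24/7 ]
R3 <- R3 - (83/39)*R2:  [      0       0   18/13  139/39 ]
R4 <- R4 - (28/39)*R2:  [      0       0   28/13  -25/39 ]
R4 <- R4 - (14/9)*R3:  [       0        0        0  -167/27 ]
Row echelon form:
[ 7     -8      0        3 ]
[ 0  -39/7     -3    -23/7 ]
[ 0      0  18/13   139/39 ]
[ 0      0      0  -167/27 ]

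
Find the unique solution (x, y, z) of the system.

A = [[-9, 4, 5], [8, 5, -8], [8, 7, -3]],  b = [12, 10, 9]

Forward elimination on [A|b]:
R2 <- R2 - (-8/9)*R1:  [     0   77/9  -32/9   62/3 ]
R3 <- R3 - (-8/9)*R1:  [    0  95/9  13/9  59/3 ]
R3 <- R3 - (95/77)*R2:  [       0        0   449/77  -449/77 ]
Row echelon form:
[ -9     4       5  |       12 ]
[  0  77/9   -32/9  |     62/3 ]
[  0     0  449/77  |  -449/77 ]
Back-substitution:
z = (-449/77) / (449/77) = -1
y = (62/3 - (-32/9)*(-1)) / (77/9) = 2
x = (12 - (4)*(2) - (5)*(-1)) / -9 = -1

(-1, 2, -1)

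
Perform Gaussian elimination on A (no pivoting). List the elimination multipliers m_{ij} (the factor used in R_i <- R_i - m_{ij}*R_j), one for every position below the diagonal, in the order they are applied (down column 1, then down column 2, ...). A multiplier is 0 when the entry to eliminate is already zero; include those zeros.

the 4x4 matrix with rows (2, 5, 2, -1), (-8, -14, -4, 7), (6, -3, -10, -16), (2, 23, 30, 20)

Forward elimination:
R2 <- R2 - (-4)*R1:  [ 0  6  4  3 ]
R3 <- R3 - (3)*R1:  [   0  -18  -16  -13 ]
R4 <- R4 - (1)*R1:  [  0  18  28  21 ]
R3 <- R3 - (-3)*R2:  [  0   0  -4  -4 ]
R4 <- R4 - (3)*R2:  [  0   0  16  12 ]
R4 <- R4 - (-4)*R3:  [  0   0   0  -4 ]
Multipliers (in order of application): m_{21} = -4, m_{31} = 3, m_{41} = 1, m_{32} = -3, m_{42} = 3, m_{43} = -4

multipliers: -4, 3, 1, -3, 3, -4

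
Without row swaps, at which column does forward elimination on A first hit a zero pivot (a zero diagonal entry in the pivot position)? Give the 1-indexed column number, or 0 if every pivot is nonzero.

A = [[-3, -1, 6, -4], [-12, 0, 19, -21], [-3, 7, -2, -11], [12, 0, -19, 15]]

first zero-pivot column = 0

Naive forward elimination:
R2 <- R2 - (4)*R1:  [  0   4  -5  -5 ]
R3 <- R3 - (1)*R1:  [  0   8  -8  -7 ]
R4 <- R4 - (-4)*R1:  [  0  -4   5  -1 ]
R3 <- R3 - (2)*R2:  [ 0  0  2  3 ]
R4 <- R4 - (-1)*R2:  [  0   0   0  -6 ]
All pivots nonzero; naive elimination completes without hitting a zero pivot.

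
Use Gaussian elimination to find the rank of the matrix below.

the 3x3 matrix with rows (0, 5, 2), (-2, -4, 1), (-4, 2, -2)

Row reduction:
R1 <-> R2   (pivot in column 1 was zero)
[ -2  -4   1 ]
[  0   5   2 ]
[ -4   2  -2 ]
R3 <- R3 - (2)*R1:  [  0  10  -4 ]
R3 <- R3 - (2)*R2:  [  0   0  -8 ]
Row echelon form:
[ -2  -4   1 ]
[  0   5   2 ]
[  0   0  -8 ]
Nonzero rows / pivot columns: 3

rank(A) = 3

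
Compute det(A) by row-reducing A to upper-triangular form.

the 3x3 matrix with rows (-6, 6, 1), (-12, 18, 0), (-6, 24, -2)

Forward elimination:
R2 <- R2 - (2)*R1:  [  0   6  -2 ]
R3 <- R3 - (1)*R1:  [  0  18  -3 ]
R3 <- R3 - (3)*R2:  [ 0  0  3 ]
Upper-triangular form:
[ -6  6   1 ]
[  0  6  -2 ]
[  0  0   3 ]
det(A) = (-1)^0 * (-6) * (6) * (3) = -108  (0 row swaps -> sign +1)

det(A) = -108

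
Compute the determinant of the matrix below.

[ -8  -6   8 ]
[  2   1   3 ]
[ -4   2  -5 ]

Forward elimination:
R2 <- R2 - (-1/4)*R1:  [    0  -1/2     5 ]
R3 <- R3 - (1/2)*R1:  [  0   5  -9 ]
R3 <- R3 - (-10)*R2:  [  0   0  41 ]
Upper-triangular form:
[ -8    -6   8 ]
[  0  -1/2   5 ]
[  0     0  41 ]
det(A) = (-1)^0 * (-8) * (-1/2) * (41) = 164  (0 row swaps -> sign +1)

det(A) = 164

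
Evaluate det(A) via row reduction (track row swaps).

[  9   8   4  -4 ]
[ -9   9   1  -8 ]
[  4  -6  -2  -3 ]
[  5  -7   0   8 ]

det(A) = 1077

Forward elimination:
R2 <- R2 - (-1)*R1:  [   0   17    5  -12 ]
R3 <- R3 - (4/9)*R1:  [     0  -86/9  -34/9  -11/9 ]
R4 <- R4 - (5/9)*R1:  [      0  -103/9   -20/9    92/9 ]
R3 <- R3 - (-86/153)*R2:  [         0          0   -148/153  -1219/153 ]
R4 <- R4 - (-103/153)*R2:  [       0        0  175/153  328/153 ]
R4 <- R4 - (-175/148)*R3:  [         0          0          0  -1077/148 ]
Upper-triangular form:
[ 9   8         4         -4 ]
[ 0  17         5        -12 ]
[ 0   0  -148/153  -1219/153 ]
[ 0   0         0  -1077/148 ]
det(A) = (-1)^0 * (9) * (17) * (-148/153) * (-1077/148) = 1077  (0 row swaps -> sign +1)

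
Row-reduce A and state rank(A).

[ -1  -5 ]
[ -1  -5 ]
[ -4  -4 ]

Row reduction:
R2 <- R2 - (1)*R1:  [ 0  0 ]
R3 <- R3 - (4)*R1:  [  0  16 ]
R2 <-> R3   (pivot in column 2 was zero)
[ -1  -5 ]
[  0  16 ]
[  0   0 ]
Row echelon form:
[ -1  -5 ]
[  0  16 ]
[  0   0 ]
Nonzero rows / pivot columns: 2

rank(A) = 2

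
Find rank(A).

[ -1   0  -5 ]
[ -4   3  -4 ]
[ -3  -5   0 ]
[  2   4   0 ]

Row reduction:
R2 <- R2 - (4)*R1:  [  0   3  16 ]
R3 <- R3 - (3)*R1:  [  0  -5  15 ]
R4 <- R4 - (-2)*R1:  [   0    4  -10 ]
R3 <- R3 - (-5/3)*R2:  [     0      0  125/3 ]
R4 <- R4 - (4/3)*R2:  [     0      0  -94/3 ]
R4 <- R4 - (-94/125)*R3:  [ 0  0  0 ]
Row echelon form:
[ -1  0     -5 ]
[  0  3     16 ]
[  0  0  125/3 ]
[  0  0      0 ]
Nonzero rows / pivot columns: 3

rank(A) = 3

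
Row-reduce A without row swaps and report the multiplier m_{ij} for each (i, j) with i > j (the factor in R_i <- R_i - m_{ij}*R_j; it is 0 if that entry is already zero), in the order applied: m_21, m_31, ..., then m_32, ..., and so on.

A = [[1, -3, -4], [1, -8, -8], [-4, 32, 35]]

multipliers: 1, -4, -4

Forward elimination:
R2 <- R2 - (1)*R1:  [  0  -5  -4 ]
R3 <- R3 - (-4)*R1:  [  0  20  19 ]
R3 <- R3 - (-4)*R2:  [ 0  0  3 ]
Multipliers (in order of application): m_{21} = 1, m_{31} = -4, m_{32} = -4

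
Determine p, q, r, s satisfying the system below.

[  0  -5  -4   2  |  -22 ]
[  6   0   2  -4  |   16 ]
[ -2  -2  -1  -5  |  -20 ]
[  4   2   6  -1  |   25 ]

Forward elimination on [A|b]:
R1 <-> R2   (pivot in column 1 was zero)
[  6   0   2  -4   16 ]
[  0  -5  -4   2  -22 ]
[ -2  -2  -1  -5  -20 ]
[  4   2   6  -1   25 ]
R3 <- R3 - (-1/3)*R1:  [     0     -2   -1/3  -19/3  -44/3 ]
R4 <- R4 - (2/3)*R1:  [    0     2  14/3   5/3  43/3 ]
R3 <- R3 - (2/5)*R2:  [       0        0    19/15  -107/15   -88/15 ]
R4 <- R4 - (-2/5)*R2:  [     0      0  46/15  37/15  83/15 ]
R4 <- R4 - (46/19)*R3:  [      0       0       0  375/19  375/19 ]
Row echelon form:
[ 6   0      2       -4  |      16 ]
[ 0  -5     -4        2  |     -22 ]
[ 0   0  19/15  -107/15  |  -88/15 ]
[ 0   0      0   375/19  |  375/19 ]
Back-substitution:
s = (375/19) / (375/19) = 1
r = (-88/15 - (-107/15)*(1)) / (19/15) = 1
q = (-22 - (-4)*(1) - (2)*(1)) / -5 = 4
p = (16 - (2)*(1) - (-4)*(1)) / 6 = 3

(3, 4, 1, 1)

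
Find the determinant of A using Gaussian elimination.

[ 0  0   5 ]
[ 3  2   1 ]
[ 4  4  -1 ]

det(A) = 20

Forward elimination:
R1 <-> R2   (pivot in column 1 was zero)
[ 3  2   1 ]
[ 0  0   5 ]
[ 4  4  -1 ]
R3 <- R3 - (4/3)*R1:  [    0   4/3  -7/3 ]
R2 <-> R3   (pivot in column 2 was zero)
[ 3    2     1 ]
[ 0  4/3  -7/3 ]
[ 0    0     5 ]
Upper-triangular form:
[ 3    2     1 ]
[ 0  4/3  -7/3 ]
[ 0    0     5 ]
det(A) = (-1)^2 * (3) * (4/3) * (5) = 20  (2 row swaps -> sign +1)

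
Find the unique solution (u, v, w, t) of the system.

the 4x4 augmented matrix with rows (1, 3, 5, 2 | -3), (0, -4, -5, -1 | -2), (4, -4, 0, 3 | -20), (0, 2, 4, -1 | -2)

Forward elimination on [A|b]:
R3 <- R3 - (4)*R1:  [   0  -16  -20   -5   -8 ]
R3 <- R3 - (4)*R2:  [  0   0   0  -1   0 ]
R4 <- R4 - (-1/2)*R2:  [    0     0   3/2  -3/2    -3 ]
R3 <-> R4   (pivot in column 3 was zero)
[ 1   3    5     2  -3 ]
[ 0  -4   -5    -1  -2 ]
[ 0   0  3/2  -3/2  -3 ]
[ 0   0    0    -1   0 ]
Row echelon form:
[ 1   3    5     2  |  -3 ]
[ 0  -4   -5    -1  |  -2 ]
[ 0   0  3/2  -3/2  |  -3 ]
[ 0   0    0    -1  |   0 ]
Back-substitution:
t = (0) / -1 = 0
w = (-3 - (-3/2)*(0)) / (3/2) = -2
v = (-2 - (-5)*(-2) - (-1)*(0)) / -4 = 3
u = (-3 - (3)*(3) - (5)*(-2) - (2)*(0)) / 1 = -2

(-2, 3, -2, 0)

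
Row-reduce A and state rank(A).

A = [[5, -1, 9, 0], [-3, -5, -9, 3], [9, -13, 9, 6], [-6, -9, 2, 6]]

Row reduction:
R2 <- R2 - (-3/5)*R1:  [     0  -28/5  -18/5      3 ]
R3 <- R3 - (9/5)*R1:  [     0  -56/5  -36/5      6 ]
R4 <- R4 - (-6/5)*R1:  [     0  -51/5   64/5      6 ]
R3 <- R3 - (2)*R2:  [ 0  0  0  0 ]
R4 <- R4 - (51/28)*R2:  [      0       0  271/14   15/28 ]
R3 <-> R4   (pivot in column 3 was zero)
[ 5     -1       9      0 ]
[ 0  -28/5   -18/5      3 ]
[ 0      0  271/14  15/28 ]
[ 0      0       0      0 ]
Row echelon form:
[ 5     -1       9      0 ]
[ 0  -28/5   -18/5      3 ]
[ 0      0  271/14  15/28 ]
[ 0      0       0      0 ]
Nonzero rows / pivot columns: 3

rank(A) = 3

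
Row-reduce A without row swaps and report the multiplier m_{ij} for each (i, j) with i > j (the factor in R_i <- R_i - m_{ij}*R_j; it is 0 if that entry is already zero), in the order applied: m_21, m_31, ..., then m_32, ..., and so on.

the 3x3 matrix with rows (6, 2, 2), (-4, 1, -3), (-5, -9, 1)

multipliers: -2/3, -5/6, -22/7

Forward elimination:
R2 <- R2 - (-2/3)*R1:  [    0   7/3  -5/3 ]
R3 <- R3 - (-5/6)*R1:  [     0  -22/3    8/3 ]
R3 <- R3 - (-22/7)*R2:  [     0      0  -18/7 ]
Multipliers (in order of application): m_{21} = -2/3, m_{31} = -5/6, m_{32} = -22/7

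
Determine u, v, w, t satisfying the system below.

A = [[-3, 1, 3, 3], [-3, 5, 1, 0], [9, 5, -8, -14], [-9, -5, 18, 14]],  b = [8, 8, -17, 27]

Forward elimination on [A|b]:
R2 <- R2 - (1)*R1:  [  0   4  -2  -3   0 ]
R3 <- R3 - (-3)*R1:  [  0   8   1  -5   7 ]
R4 <- R4 - (3)*R1:  [  0  -8   9   5   3 ]
R3 <- R3 - (2)*R2:  [ 0  0  5  1  7 ]
R4 <- R4 - (-2)*R2:  [  0   0   5  -1   3 ]
R4 <- R4 - (1)*R3:  [  0   0   0  -2  -4 ]
Row echelon form:
[ -3  1   3   3  |   8 ]
[  0  4  -2  -3  |   0 ]
[  0  0   5   1  |   7 ]
[  0  0   0  -2  |  -4 ]
Back-substitution:
t = (-4) / -2 = 2
w = (7 - (1)*(2)) / 5 = 1
v = (0 - (-2)*(1) - (-3)*(2)) / 4 = 2
u = (8 - (1)*(2) - (3)*(1) - (3)*(2)) / -3 = 1

(1, 2, 1, 2)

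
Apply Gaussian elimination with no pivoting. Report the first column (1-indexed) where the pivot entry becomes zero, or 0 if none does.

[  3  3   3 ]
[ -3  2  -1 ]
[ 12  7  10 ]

first zero-pivot column = 3

Naive forward elimination:
R2 <- R2 - (-1)*R1:  [ 0  5  2 ]
R3 <- R3 - (4)*R1:  [  0  -5  -2 ]
R3 <- R3 - (-1)*R2:  [ 0  0  0 ]
Matrix at this point:
[ 3  3  3 ]
[ 0  5  2 ]
[ 0  0  0 ]
Pivot entry (3,3) in the last row is zero and there are no rows below to swap with -> zero pivot in column 3 (A is singular).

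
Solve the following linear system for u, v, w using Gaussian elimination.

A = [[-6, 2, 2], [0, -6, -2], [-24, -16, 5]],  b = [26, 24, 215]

(-5, -5, 3)

Forward elimination on [A|b]:
R3 <- R3 - (4)*R1:  [   0  -24   -3  111 ]
R3 <- R3 - (4)*R2:  [  0   0   5  15 ]
Row echelon form:
[ -6   2   2  |  26 ]
[  0  -6  -2  |  24 ]
[  0   0   5  |  15 ]
Back-substitution:
w = (15) / 5 = 3
v = (24 - (-2)*(3)) / -6 = -5
u = (26 - (2)*(-5) - (2)*(3)) / -6 = -5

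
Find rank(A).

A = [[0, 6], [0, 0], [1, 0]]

rank(A) = 2

Row reduction:
R1 <-> R3   (pivot in column 1 was zero)
[ 1  0 ]
[ 0  0 ]
[ 0  6 ]
R2 <-> R3   (pivot in column 2 was zero)
[ 1  0 ]
[ 0  6 ]
[ 0  0 ]
Row echelon form:
[ 1  0 ]
[ 0  6 ]
[ 0  0 ]
Nonzero rows / pivot columns: 2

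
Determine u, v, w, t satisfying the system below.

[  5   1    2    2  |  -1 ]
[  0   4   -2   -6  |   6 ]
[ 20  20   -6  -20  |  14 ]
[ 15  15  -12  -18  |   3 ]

(-1, 2, 1, 0)

Forward elimination on [A|b]:
R3 <- R3 - (4)*R1:  [   0   16  -14  -28   18 ]
R4 <- R4 - (3)*R1:  [   0   12  -18  -24    6 ]
R3 <- R3 - (4)*R2:  [  0   0  -6  -4  -6 ]
R4 <- R4 - (3)*R2:  [   0    0  -12   -6  -12 ]
R4 <- R4 - (2)*R3:  [ 0  0  0  2  0 ]
Row echelon form:
[ 5  1   2   2  |  -1 ]
[ 0  4  -2  -6  |   6 ]
[ 0  0  -6  -4  |  -6 ]
[ 0  0   0   2  |   0 ]
Back-substitution:
t = (0) / 2 = 0
w = (-6 - (-4)*(0)) / -6 = 1
v = (6 - (-2)*(1) - (-6)*(0)) / 4 = 2
u = (-1 - (1)*(2) - (2)*(1) - (2)*(0)) / 5 = -1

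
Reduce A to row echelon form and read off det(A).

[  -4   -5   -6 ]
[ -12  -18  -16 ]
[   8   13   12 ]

det(A) = 24

Forward elimination:
R2 <- R2 - (3)*R1:  [  0  -3   2 ]
R3 <- R3 - (-2)*R1:  [ 0  3  0 ]
R3 <- R3 - (-1)*R2:  [ 0  0  2 ]
Upper-triangular form:
[ -4  -5  -6 ]
[  0  -3   2 ]
[  0   0   2 ]
det(A) = (-1)^0 * (-4) * (-3) * (2) = 24  (0 row swaps -> sign +1)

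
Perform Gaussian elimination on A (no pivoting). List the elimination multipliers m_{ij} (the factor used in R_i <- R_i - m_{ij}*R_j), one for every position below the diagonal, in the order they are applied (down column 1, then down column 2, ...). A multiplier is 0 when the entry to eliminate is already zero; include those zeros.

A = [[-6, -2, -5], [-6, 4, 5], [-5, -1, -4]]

multipliers: 1, 5/6, 1/9

Forward elimination:
R2 <- R2 - (1)*R1:  [  0   6  10 ]
R3 <- R3 - (5/6)*R1:  [   0  2/3  1/6 ]
R3 <- R3 - (1/9)*R2:  [      0       0  -17/18 ]
Multipliers (in order of application): m_{21} = 1, m_{31} = 5/6, m_{32} = 1/9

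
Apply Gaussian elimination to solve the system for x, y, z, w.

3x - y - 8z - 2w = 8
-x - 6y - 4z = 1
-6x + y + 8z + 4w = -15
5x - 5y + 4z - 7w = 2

(5, -1, 0, 4)

Forward elimination on [A|b]:
R2 <- R2 - (-1/3)*R1:  [     0  -19/3  -20/3   -2/3   11/3 ]
R3 <- R3 - (-2)*R1:  [  0  -1  -8   0   1 ]
R4 <- R4 - (5/3)*R1:  [     0  -10/3   52/3  -11/3  -34/3 ]
R3 <- R3 - (3/19)*R2:  [       0        0  -132/19     2/19     8/19 ]
R4 <- R4 - (10/19)*R2:  [       0        0   396/19   -63/19  -252/19 ]
R4 <- R4 - (-3)*R3:  [   0    0    0   -3  -12 ]
Row echelon form:
[ 3     -1       -8    -2  |     8 ]
[ 0  -19/3    -20/3  -2/3  |  11/3 ]
[ 0      0  -132/19  2/19  |  8/19 ]
[ 0      0        0    -3  |   -12 ]
Back-substitution:
w = (-12) / -3 = 4
z = (8/19 - (2/19)*(4)) / (-132/19) = 0
y = (11/3 - (-20/3)*(0) - (-2/3)*(4)) / (-19/3) = -1
x = (8 - (-1)*(-1) - (-8)*(0) - (-2)*(4)) / 3 = 5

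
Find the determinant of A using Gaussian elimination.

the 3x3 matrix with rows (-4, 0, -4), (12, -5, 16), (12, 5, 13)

det(A) = 100

Forward elimination:
R2 <- R2 - (-3)*R1:  [  0  -5   4 ]
R3 <- R3 - (-3)*R1:  [ 0  5  1 ]
R3 <- R3 - (-1)*R2:  [ 0  0  5 ]
Upper-triangular form:
[ -4   0  -4 ]
[  0  -5   4 ]
[  0   0   5 ]
det(A) = (-1)^0 * (-4) * (-5) * (5) = 100  (0 row swaps -> sign +1)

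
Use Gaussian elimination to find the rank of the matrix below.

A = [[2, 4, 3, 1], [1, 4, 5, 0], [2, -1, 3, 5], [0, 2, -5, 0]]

rank(A) = 4

Row reduction:
R2 <- R2 - (1/2)*R1:  [    0     2   7/2  -1/2 ]
R3 <- R3 - (1)*R1:  [  0  -5   0   4 ]
R3 <- R3 - (-5/2)*R2:  [    0     0  35/4  11/4 ]
R4 <- R4 - (1)*R2:  [     0      0  -17/2    1/2 ]
R4 <- R4 - (-34/35)*R3:  [      0       0       0  111/35 ]
Row echelon form:
[ 2  4     3       1 ]
[ 0  2   7/2    -1/2 ]
[ 0  0  35/4    11/4 ]
[ 0  0     0  111/35 ]
Nonzero rows / pivot columns: 4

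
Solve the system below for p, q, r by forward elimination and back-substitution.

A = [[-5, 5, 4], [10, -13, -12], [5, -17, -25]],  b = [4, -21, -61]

Forward elimination on [A|b]:
R2 <- R2 - (-2)*R1:  [   0   -3   -4  -13 ]
R3 <- R3 - (-1)*R1:  [   0  -12  -21  -57 ]
R3 <- R3 - (4)*R2:  [  0   0  -5  -5 ]
Row echelon form:
[ -5   5   4  |    4 ]
[  0  -3  -4  |  -13 ]
[  0   0  -5  |   -5 ]
Back-substitution:
r = (-5) / -5 = 1
q = (-13 - (-4)*(1)) / -3 = 3
p = (4 - (5)*(3) - (4)*(1)) / -5 = 3

(3, 3, 1)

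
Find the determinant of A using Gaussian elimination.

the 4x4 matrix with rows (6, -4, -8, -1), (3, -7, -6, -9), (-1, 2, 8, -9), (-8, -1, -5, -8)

Forward elimination:
R2 <- R2 - (1/2)*R1:  [     0     -5     -2  -17/2 ]
R3 <- R3 - (-1/6)*R1:  [     0    4/3   20/3  -55/6 ]
R4 <- R4 - (-4/3)*R1:  [     0  -19/3  -47/3  -28/3 ]
R3 <- R3 - (-4/15)*R2:  [       0        0    92/15  -343/30 ]
R4 <- R4 - (19/15)*R2:  [       0        0  -197/15    43/30 ]
R4 <- R4 - (-197/92)*R3:  [         0          0          0  -4241/184 ]
Upper-triangular form:
[ 6  -4     -8         -1 ]
[ 0  -5     -2      -17/2 ]
[ 0   0  92/15    -343/30 ]
[ 0   0      0  -4241/184 ]
det(A) = (-1)^0 * (6) * (-5) * (92/15) * (-4241/184) = 4241  (0 row swaps -> sign +1)

det(A) = 4241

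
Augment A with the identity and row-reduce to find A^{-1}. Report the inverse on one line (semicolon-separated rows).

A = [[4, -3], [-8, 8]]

inverse = [1 3/8; 1 1/2]

Gauss-Jordan on [A | I]:
R1 <- (1/4)*R1:  [    1  -3/4  |   1/4     0 ]
R2 <- R2 - (-8)*R1:  [ 0  2  |  2  1 ]
R2 <- (1/2)*R2:  [   0    1  |    1  1/2 ]
R1 <- R1 - (-3/4)*R2:  [   1    0  |    1  3/8 ]
Right block of [I | A^{-1}] is the inverse:
[ 1  3/8 ]
[ 1  1/2 ]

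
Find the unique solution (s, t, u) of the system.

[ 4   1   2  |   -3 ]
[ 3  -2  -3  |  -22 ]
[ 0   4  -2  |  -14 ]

Forward elimination on [A|b]:
R2 <- R2 - (3/4)*R1:  [     0  -11/4   -9/2  -79/4 ]
R3 <- R3 - (-16/11)*R2:  [       0        0   -94/11  -470/11 ]
Row echelon form:
[ 4      1       2  |       -3 ]
[ 0  -11/4    -9/2  |    -79/4 ]
[ 0      0  -94/11  |  -470/11 ]
Back-substitution:
u = (-470/11) / (-94/11) = 5
t = (-79/4 - (-9/2)*(5)) / (-11/4) = -1
s = (-3 - (1)*(-1) - (2)*(5)) / 4 = -3

(-3, -1, 5)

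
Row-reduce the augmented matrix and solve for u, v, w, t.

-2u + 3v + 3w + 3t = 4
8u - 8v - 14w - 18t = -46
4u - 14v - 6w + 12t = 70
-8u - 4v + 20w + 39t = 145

Forward elimination on [A|b]:
R2 <- R2 - (-4)*R1:  [   0    4   -2   -6  -30 ]
R3 <- R3 - (-2)*R1:  [  0  -8   0  18  78 ]
R4 <- R4 - (4)*R1:  [   0  -16    8   27  129 ]
R3 <- R3 - (-2)*R2:  [  0   0  -4   6  18 ]
R4 <- R4 - (-4)*R2:  [ 0  0  0  3  9 ]
Row echelon form:
[ -2  3   3   3  |    4 ]
[  0  4  -2  -6  |  -30 ]
[  0  0  -4   6  |   18 ]
[  0  0   0   3  |    9 ]
Back-substitution:
t = (9) / 3 = 3
w = (18 - (6)*(3)) / -4 = 0
v = (-30 - (-2)*(0) - (-6)*(3)) / 4 = -3
u = (4 - (3)*(-3) - (3)*(0) - (3)*(3)) / -2 = -2

(-2, -3, 0, 3)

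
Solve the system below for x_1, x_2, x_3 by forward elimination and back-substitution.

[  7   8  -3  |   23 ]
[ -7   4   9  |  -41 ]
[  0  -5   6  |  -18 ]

(2, 0, -3)

Forward elimination on [A|b]:
R2 <- R2 - (-1)*R1:  [   0   12    6  -18 ]
R3 <- R3 - (-5/12)*R2:  [     0      0   17/2  -51/2 ]
Row echelon form:
[ 7   8    -3  |     23 ]
[ 0  12     6  |    -18 ]
[ 0   0  17/2  |  -51/2 ]
Back-substitution:
x_3 = (-51/2) / (17/2) = -3
x_2 = (-18 - (6)*(-3)) / 12 = 0
x_1 = (23 - (8)*(0) - (-3)*(-3)) / 7 = 2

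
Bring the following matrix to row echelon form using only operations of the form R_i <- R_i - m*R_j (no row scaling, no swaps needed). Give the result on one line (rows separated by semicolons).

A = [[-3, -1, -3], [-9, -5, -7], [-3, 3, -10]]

Forward elimination:
R2 <- R2 - (3)*R1:  [  0  -2   2 ]
R3 <- R3 - (1)*R1:  [  0   4  -7 ]
R3 <- R3 - (-2)*R2:  [  0   0  -3 ]
Row echelon form:
[ -3  -1  -3 ]
[  0  -2   2 ]
[  0   0  -3 ]

REF = [-3 -1 -3; 0 -2 2; 0 0 -3]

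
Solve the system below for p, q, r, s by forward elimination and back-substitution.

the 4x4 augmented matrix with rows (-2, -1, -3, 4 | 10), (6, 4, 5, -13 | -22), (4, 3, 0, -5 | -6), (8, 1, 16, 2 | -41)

(-4, 5, -1, 1)

Forward elimination on [A|b]:
R2 <- R2 - (-3)*R1:  [  0   1  -4  -1   8 ]
R3 <- R3 - (-2)*R1:  [  0   1  -6   3  14 ]
R4 <- R4 - (-4)*R1:  [  0  -3   4  18  -1 ]
R3 <- R3 - (1)*R2:  [  0   0  -2   4   6 ]
R4 <- R4 - (-3)*R2:  [  0   0  -8  15  23 ]
R4 <- R4 - (4)*R3:  [  0   0   0  -1  -1 ]
Row echelon form:
[ -2  -1  -3   4  |  10 ]
[  0   1  -4  -1  |   8 ]
[  0   0  -2   4  |   6 ]
[  0   0   0  -1  |  -1 ]
Back-substitution:
s = (-1) / -1 = 1
r = (6 - (4)*(1)) / -2 = -1
q = (8 - (-4)*(-1) - (-1)*(1)) / 1 = 5
p = (10 - (-1)*(5) - (-3)*(-1) - (4)*(1)) / -2 = -4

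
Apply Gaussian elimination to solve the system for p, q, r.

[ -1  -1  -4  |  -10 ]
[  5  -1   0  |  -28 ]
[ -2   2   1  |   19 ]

Forward elimination on [A|b]:
R2 <- R2 - (-5)*R1:  [   0   -6  -20  -78 ]
R3 <- R3 - (2)*R1:  [  0   4   9  39 ]
R3 <- R3 - (-2/3)*R2:  [     0      0  -13/3    -13 ]
Row echelon form:
[ -1  -1     -4  |  -10 ]
[  0  -6    -20  |  -78 ]
[  0   0  -13/3  |  -13 ]
Back-substitution:
r = (-13) / (-13/3) = 3
q = (-78 - (-20)*(3)) / -6 = 3
p = (-10 - (-1)*(3) - (-4)*(3)) / -1 = -5

(-5, 3, 3)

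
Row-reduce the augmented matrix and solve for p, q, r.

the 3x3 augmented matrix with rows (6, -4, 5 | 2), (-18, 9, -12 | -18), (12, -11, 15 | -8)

(3, 4, 0)

Forward elimination on [A|b]:
R2 <- R2 - (-3)*R1:  [   0   -3    3  -12 ]
R3 <- R3 - (2)*R1:  [   0   -3    5  -12 ]
R3 <- R3 - (1)*R2:  [ 0  0  2  0 ]
Row echelon form:
[ 6  -4  5  |    2 ]
[ 0  -3  3  |  -12 ]
[ 0   0  2  |    0 ]
Back-substitution:
r = (0) / 2 = 0
q = (-12 - (3)*(0)) / -3 = 4
p = (2 - (-4)*(4) - (5)*(0)) / 6 = 3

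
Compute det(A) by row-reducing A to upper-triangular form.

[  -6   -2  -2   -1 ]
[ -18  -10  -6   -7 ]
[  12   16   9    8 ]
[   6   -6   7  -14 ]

Forward elimination:
R2 <- R2 - (3)*R1:  [  0  -4   0  -4 ]
R3 <- R3 - (-2)*R1:  [  0  12   5   6 ]
R4 <- R4 - (-1)*R1:  [   0   -8    5  -15 ]
R3 <- R3 - (-3)*R2:  [  0   0   5  -6 ]
R4 <- R4 - (2)*R2:  [  0   0   5  -7 ]
R4 <- R4 - (1)*R3:  [  0   0   0  -1 ]
Upper-triangular form:
[ -6  -2  -2  -1 ]
[  0  -4   0  -4 ]
[  0   0   5  -6 ]
[  0   0   0  -1 ]
det(A) = (-1)^0 * (-6) * (-4) * (5) * (-1) = -120  (0 row swaps -> sign +1)

det(A) = -120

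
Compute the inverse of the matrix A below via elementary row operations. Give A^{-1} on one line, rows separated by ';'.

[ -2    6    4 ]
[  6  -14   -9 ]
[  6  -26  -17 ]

Gauss-Jordan on [A | I]:
R1 <- (1/-2)*R1:  [    1    -3    -2  |  -1/2     0     0 ]
R2 <- R2 - (6)*R1:  [ 0  4  3  |  3  1  0 ]
R3 <- R3 - (6)*R1:  [  0  -8  -5  |   3   0   1 ]
R2 <- (1/4)*R2:  [   0    1  3/4  |  3/4  1/4    0 ]
R1 <- R1 - (-3)*R2:  [   1    0  1/4  |  7/4  3/4    0 ]
R3 <- R3 - (-8)*R2:  [ 0  0  1  |  9  2  1 ]
R1 <- R1 - (1/4)*R3:  [    1     0     0  |  -1/2   1/4  -1/4 ]
R2 <- R2 - (3/4)*R3:  [    0     1     0  |    -6  -5/4  -3/4 ]
Right block of [I | A^{-1}] is the inverse:
[ -1/2   1/4  -1/4 ]
[   -6  -5/4  -3/4 ]
[    9     2     1 ]

inverse = [-1/2 1/4 -1/4; -6 -5/4 -3/4; 9 2 1]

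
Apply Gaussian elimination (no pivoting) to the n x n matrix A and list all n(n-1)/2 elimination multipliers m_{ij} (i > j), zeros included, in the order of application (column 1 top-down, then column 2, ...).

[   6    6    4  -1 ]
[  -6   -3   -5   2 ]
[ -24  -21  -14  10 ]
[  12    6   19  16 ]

Forward elimination:
R2 <- R2 - (-1)*R1:  [  0   3  -1   1 ]
R3 <- R3 - (-4)*R1:  [ 0  3  2  6 ]
R4 <- R4 - (2)*R1:  [  0  -6  11  18 ]
R3 <- R3 - (1)*R2:  [ 0  0  3  5 ]
R4 <- R4 - (-2)*R2:  [  0   0   9  20 ]
R4 <- R4 - (3)*R3:  [ 0  0  0  5 ]
Multipliers (in order of application): m_{21} = -1, m_{31} = -4, m_{41} = 2, m_{32} = 1, m_{42} = -2, m_{43} = 3

multipliers: -1, -4, 2, 1, -2, 3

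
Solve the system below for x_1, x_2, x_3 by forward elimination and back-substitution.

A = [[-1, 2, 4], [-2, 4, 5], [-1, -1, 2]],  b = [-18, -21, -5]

Forward elimination on [A|b]:
R2 <- R2 - (2)*R1:  [  0   0  -3  15 ]
R3 <- R3 - (1)*R1:  [  0  -3  -2  13 ]
R2 <-> R3   (pivot in column 2 was zero)
[ -1   2   4  -18 ]
[  0  -3  -2   13 ]
[  0   0  -3   15 ]
Row echelon form:
[ -1   2   4  |  -18 ]
[  0  -3  -2  |   13 ]
[  0   0  -3  |   15 ]
Back-substitution:
x_3 = (15) / -3 = -5
x_2 = (13 - (-2)*(-5)) / -3 = -1
x_1 = (-18 - (2)*(-1) - (4)*(-5)) / -1 = -4

(-4, -1, -5)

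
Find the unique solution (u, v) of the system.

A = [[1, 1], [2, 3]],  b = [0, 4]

(-4, 4)

Forward elimination on [A|b]:
R2 <- R2 - (2)*R1:  [ 0  1  4 ]
Row echelon form:
[ 1  1  |  0 ]
[ 0  1  |  4 ]
Back-substitution:
v = (4) / 1 = 4
u = (0 - (1)*(4)) / 1 = -4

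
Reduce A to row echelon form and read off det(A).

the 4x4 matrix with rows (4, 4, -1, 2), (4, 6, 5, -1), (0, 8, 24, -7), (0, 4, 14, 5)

det(A) = -80

Forward elimination:
R2 <- R2 - (1)*R1:  [  0   2   6  -3 ]
R3 <- R3 - (4)*R2:  [ 0  0  0  5 ]
R4 <- R4 - (2)*R2:  [  0   0   2  11 ]
R3 <-> R4   (pivot in column 3 was zero)
[ 4  4  -1   2 ]
[ 0  2   6  -3 ]
[ 0  0   2  11 ]
[ 0  0   0   5 ]
Upper-triangular form:
[ 4  4  -1   2 ]
[ 0  2   6  -3 ]
[ 0  0   2  11 ]
[ 0  0   0   5 ]
det(A) = (-1)^1 * (4) * (2) * (2) * (5) = -80  (1 row swap -> sign -1)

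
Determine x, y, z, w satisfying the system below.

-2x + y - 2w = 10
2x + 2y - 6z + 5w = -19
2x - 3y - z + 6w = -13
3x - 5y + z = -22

Forward elimination on [A|b]:
R2 <- R2 - (-1)*R1:  [  0   3  -6   3  -9 ]
R3 <- R3 - (-1)*R1:  [  0  -2  -1   4  -3 ]
R4 <- R4 - (-3/2)*R1:  [    0  -7/2     1    -3    -7 ]
R3 <- R3 - (-2/3)*R2:  [  0   0  -5   6  -9 ]
R4 <- R4 - (-7/6)*R2:  [     0      0     -6    1/2  -35/2 ]
R4 <- R4 - (6/5)*R3:  [      0       0       0  -67/10  -67/10 ]
Row echelon form:
[ -2  1   0      -2  |      10 ]
[  0  3  -6       3  |      -9 ]
[  0  0  -5       6  |      -9 ]
[  0  0   0  -67/10  |  -67/10 ]
Back-substitution:
w = (-67/10) / (-67/10) = 1
z = (-9 - (6)*(1)) / -5 = 3
y = (-9 - (-6)*(3) - (3)*(1)) / 3 = 2
x = (10 - (1)*(2) - (-2)*(1)) / -2 = -5

(-5, 2, 3, 1)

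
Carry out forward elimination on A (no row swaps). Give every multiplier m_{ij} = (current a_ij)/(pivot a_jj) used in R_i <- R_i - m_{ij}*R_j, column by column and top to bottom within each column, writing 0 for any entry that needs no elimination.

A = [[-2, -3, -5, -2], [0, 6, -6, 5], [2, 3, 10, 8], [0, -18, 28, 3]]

multipliers: 0, -1, 0, 0, -3, 2

Forward elimination:
R2: entry in column 1 is already 0 -> m_{21} = 0 (no row operation needed)
R3 <- R3 - (-1)*R1:  [ 0  0  5  6 ]
R4: entry in column 1 is already 0 -> m_{41} = 0 (no row operation needed)
R3: entry in column 2 is already 0 -> m_{32} = 0 (no row operation needed)
R4 <- R4 - (-3)*R2:  [  0   0  10  18 ]
R4 <- R4 - (2)*R3:  [ 0  0  0  6 ]
Multipliers (in order of application): m_{21} = 0, m_{31} = -1, m_{41} = 0, m_{32} = 0, m_{42} = -3, m_{43} = 2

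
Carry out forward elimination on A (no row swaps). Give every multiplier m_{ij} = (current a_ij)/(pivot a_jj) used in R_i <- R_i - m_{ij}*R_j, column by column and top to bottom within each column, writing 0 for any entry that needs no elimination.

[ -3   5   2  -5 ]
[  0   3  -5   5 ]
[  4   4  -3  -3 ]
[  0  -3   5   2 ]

Forward elimination:
R2: entry in column 1 is already 0 -> m_{21} = 0 (no row operation needed)
R3 <- R3 - (-4/3)*R1:  [     0   32/3   -1/3  -29/3 ]
R4: entry in column 1 is already 0 -> m_{41} = 0 (no row operation needed)
R3 <- R3 - (32/9)*R2:  [      0       0   157/9  -247/9 ]
R4 <- R4 - (-1)*R2:  [ 0  0  0  7 ]
R4: entry in column 3 is already 0 -> m_{43} = 0 (no row operation needed)
Multipliers (in order of application): m_{21} = 0, m_{31} = -4/3, m_{41} = 0, m_{32} = 32/9, m_{42} = -1, m_{43} = 0

multipliers: 0, -4/3, 0, 32/9, -1, 0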